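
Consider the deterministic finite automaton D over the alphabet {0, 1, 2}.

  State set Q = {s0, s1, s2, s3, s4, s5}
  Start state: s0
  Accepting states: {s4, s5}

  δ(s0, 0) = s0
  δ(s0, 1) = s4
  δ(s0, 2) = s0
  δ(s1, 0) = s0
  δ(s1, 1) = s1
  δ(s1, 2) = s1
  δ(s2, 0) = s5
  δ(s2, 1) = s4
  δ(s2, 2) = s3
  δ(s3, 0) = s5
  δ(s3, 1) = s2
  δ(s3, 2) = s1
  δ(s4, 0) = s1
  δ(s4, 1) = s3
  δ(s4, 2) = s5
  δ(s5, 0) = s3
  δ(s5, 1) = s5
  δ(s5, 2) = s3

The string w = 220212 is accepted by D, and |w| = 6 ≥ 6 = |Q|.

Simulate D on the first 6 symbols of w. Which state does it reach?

s5

State sequence: s0 -2-> s0 -2-> s0 -0-> s0 -2-> s0 -1-> s4 -2-> s5

After reading 6 characters, D is in state s5.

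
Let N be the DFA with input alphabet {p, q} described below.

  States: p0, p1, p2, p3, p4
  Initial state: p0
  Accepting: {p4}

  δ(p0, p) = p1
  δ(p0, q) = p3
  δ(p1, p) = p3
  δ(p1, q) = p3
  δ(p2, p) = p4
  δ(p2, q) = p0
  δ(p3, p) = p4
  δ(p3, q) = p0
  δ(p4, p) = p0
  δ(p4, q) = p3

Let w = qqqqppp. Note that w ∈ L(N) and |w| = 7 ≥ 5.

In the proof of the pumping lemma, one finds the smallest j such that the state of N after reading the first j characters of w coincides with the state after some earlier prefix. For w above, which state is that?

p0

State sequence: p0 -q-> p3 -q-> p0 -q-> p3 -q-> p0 -p-> p1 -p-> p3 -p-> p4
First repeat at step 2: p0 was already visited.

The earliest repeat is at step j = 2: N is in p0, which it already visited at step i = 0.
The DFA has 5 states, so the proof of the pumping lemma guarantees a repeated state among the first 5+1 visited; the segment between the two visits is the pumpable y.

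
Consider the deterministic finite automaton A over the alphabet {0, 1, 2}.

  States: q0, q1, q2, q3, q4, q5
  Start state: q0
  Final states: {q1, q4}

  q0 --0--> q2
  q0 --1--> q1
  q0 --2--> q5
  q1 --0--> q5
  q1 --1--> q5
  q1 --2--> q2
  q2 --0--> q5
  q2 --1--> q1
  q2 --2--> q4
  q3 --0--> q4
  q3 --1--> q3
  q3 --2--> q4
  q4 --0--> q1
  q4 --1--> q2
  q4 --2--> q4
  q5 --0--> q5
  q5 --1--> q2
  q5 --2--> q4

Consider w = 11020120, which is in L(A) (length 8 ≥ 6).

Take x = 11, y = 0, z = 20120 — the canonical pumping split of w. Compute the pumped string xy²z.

xy^2z = 11·0·0·20120 = 110020120.
Reading y = 0 takes A from q5 back to q5, so after x·y·y the machine is still in q5, and z then leads to the accepting state q1. Hence 110020120 ∈ L(A).

110020120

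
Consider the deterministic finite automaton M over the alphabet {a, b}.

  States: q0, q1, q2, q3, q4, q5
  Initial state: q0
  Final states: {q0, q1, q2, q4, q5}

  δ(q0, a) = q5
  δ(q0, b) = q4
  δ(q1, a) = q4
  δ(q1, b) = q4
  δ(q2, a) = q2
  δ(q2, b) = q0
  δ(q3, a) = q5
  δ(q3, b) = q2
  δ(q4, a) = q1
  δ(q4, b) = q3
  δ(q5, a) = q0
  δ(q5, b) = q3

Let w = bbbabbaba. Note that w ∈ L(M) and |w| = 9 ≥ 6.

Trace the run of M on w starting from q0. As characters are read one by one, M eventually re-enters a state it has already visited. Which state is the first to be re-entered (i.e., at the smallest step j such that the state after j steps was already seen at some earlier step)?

q2

Run of M on w = b b b a b b a b a:
  step 0: q0  (start)
  step 1: q4  (read b: q0→q4)
  step 2: q3  (read b: q4→q3)
  step 3: q2  (read b: q3→q2)
  step 4: q2  (read a: q2→q2)   ← first repeat (q2 seen earlier)
  step 5: q0  (read b: q2→q0)
  step 6: q4  (read b: q0→q4)
  step 7: q1  (read a: q4→q1)
  step 8: q4  (read b: q1→q4)
  step 9: q1  (read a: q4→q1)

The earliest repeat is at step j = 4: M is in q2, which it already visited at step i = 3.
With |Q| = 6, pigeonhole forces a state repeat no later than step 6; the substring read between the first and second visits to that state can be pumped.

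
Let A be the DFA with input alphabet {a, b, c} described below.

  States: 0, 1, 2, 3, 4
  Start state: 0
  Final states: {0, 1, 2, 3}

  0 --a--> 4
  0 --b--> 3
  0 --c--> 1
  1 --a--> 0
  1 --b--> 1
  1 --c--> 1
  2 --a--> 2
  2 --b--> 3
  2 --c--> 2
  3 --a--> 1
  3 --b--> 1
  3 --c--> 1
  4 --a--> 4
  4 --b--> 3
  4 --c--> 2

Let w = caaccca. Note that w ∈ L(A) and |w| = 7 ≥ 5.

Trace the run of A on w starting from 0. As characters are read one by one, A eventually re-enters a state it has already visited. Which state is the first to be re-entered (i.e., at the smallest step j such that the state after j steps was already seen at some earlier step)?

Run of A on w = c a a c c c a:
  step 0: 0  (start)
  step 1: 1  (read c: 0→1)
  step 2: 0  (read a: 1→0)   ← first repeat (0 seen earlier)
  step 3: 4  (read a: 0→4)
  step 4: 2  (read c: 4→2)
  step 5: 2  (read c: 2→2)
  step 6: 2  (read c: 2→2)
  step 7: 2  (read a: 2→2)

The earliest repeat is at step j = 2: A is in 0, which it already visited at step i = 0.
Since A has 5 states, any run of length ≥ 5 visits 5+1 states, so by pigeonhole some state repeats within the first 5 steps — that repeat gives the pumpable loop.

0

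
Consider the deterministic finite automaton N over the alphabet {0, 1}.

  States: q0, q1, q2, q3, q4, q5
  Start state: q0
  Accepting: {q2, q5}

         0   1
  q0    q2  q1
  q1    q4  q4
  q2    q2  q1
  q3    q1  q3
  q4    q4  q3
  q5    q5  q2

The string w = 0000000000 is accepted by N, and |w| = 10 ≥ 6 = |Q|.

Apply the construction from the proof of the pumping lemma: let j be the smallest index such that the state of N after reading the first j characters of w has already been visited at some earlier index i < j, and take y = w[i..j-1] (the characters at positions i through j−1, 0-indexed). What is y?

0

State sequence: q0 -0-> q2 -0-> q2 -0-> q2 -0-> q2 -0-> q2 -0-> q2 -0-> q2 -0-> q2 -0-> q2 -0-> q2
First repeat at step 2: q2 was already visited.

So i = 1, j = 2, giving x = w[0:1] = 0, y = w[1:2] = 0, z = w[2:10] = 00000000.
Check: |xy| = 2 ≤ 6 and |y| = 1 ≥ 1. Reading y takes N from q2 back to q2, so every xyⁱz is accepted.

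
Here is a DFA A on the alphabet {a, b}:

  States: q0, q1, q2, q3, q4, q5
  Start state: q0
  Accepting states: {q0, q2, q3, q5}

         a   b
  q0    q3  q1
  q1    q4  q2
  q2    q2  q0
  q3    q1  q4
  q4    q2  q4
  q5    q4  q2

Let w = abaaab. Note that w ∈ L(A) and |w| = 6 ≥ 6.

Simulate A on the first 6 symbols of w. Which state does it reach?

q0

State sequence: q0 -a-> q3 -b-> q4 -a-> q2 -a-> q2 -a-> q2 -b-> q0

After reading 6 characters, A is in state q0.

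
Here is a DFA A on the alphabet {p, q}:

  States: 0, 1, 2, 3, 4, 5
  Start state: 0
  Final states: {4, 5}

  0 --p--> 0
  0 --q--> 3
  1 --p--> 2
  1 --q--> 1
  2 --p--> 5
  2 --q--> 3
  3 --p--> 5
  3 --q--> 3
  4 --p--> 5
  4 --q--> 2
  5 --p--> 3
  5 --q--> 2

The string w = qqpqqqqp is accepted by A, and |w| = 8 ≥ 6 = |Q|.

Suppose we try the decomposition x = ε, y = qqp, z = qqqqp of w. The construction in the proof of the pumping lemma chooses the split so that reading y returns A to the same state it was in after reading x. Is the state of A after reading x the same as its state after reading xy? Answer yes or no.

no

Run of A on the first 3 characters of w = q q p:
  step 0: 0  (start)
  step 1: 3  (read q: 0→3)
  step 2: 3  (read q: 3→3)
  step 3: 5  (read p: 3→5)

After x (step 0): 0. After xy (step 3): 5.
They differ (0 ≠ 5), so y is not a cycle from the state after x; this split is not the one the pumping-lemma construction produces, and pumping y need not keep the string in L(A).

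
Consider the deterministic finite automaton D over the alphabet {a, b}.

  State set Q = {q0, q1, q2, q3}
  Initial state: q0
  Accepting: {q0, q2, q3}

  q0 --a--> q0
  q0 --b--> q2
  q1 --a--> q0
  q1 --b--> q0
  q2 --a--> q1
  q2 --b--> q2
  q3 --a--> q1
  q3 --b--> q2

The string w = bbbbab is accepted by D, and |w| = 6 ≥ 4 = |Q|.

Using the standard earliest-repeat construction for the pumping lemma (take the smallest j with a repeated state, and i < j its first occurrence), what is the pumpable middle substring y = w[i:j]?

b

State sequence: q0 -b-> q2 -b-> q2 -b-> q2 -b-> q2 -a-> q1 -b-> q0
First repeat at step 2: q2 was already visited.

So i = 1, j = 2, giving x = w[0:1] = b, y = w[1:2] = b, z = w[2:6] = bbab.
Check: |xy| = 2 ≤ 4 and |y| = 1 ≥ 1. Reading y takes D from q2 back to q2, so every xyⁱz is accepted.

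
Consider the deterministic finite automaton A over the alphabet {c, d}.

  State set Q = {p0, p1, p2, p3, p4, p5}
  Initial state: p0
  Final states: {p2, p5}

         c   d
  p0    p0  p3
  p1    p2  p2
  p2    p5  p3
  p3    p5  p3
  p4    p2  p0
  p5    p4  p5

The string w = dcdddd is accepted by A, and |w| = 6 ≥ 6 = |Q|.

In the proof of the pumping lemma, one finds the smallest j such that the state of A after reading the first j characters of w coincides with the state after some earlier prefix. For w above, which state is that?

State sequence: p0 -d-> p3 -c-> p5 -d-> p5 -d-> p5 -d-> p5 -d-> p5
First repeat at step 3: p5 was already visited.

The earliest repeat is at step j = 3: A is in p5, which it already visited at step i = 2.
Pumping length from the standard proof: p = 6 (the number of states). The repeated state found above gives |xy| = j ≤ 6 and |y| = j − i ≥ 1.

p5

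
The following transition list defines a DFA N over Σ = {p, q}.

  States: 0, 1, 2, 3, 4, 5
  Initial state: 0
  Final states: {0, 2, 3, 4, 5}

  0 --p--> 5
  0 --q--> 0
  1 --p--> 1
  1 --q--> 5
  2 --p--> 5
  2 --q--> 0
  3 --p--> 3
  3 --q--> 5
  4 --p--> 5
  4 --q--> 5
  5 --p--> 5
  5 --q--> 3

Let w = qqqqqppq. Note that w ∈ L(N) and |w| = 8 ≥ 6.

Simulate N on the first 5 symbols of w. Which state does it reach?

0

Run of N on the first 5 characters of w = q q q q q:
  step 0: 0  (start)
  step 1: 0  (read q: 0→0)
  step 2: 0  (read q: 0→0)
  step 3: 0  (read q: 0→0)
  step 4: 0  (read q: 0→0)
  step 5: 0  (read q: 0→0)

After reading 5 characters, N is in state 0.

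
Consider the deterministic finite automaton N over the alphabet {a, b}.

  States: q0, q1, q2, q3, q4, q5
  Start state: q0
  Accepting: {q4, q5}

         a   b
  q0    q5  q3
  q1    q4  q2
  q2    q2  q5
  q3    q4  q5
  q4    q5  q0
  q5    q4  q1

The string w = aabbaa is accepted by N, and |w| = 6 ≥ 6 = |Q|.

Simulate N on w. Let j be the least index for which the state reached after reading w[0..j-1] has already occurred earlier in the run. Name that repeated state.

q0

State sequence: q0 -a-> q5 -a-> q4 -b-> q0 -b-> q3 -a-> q4 -a-> q5
First repeat at step 3: q0 was already visited.

The earliest repeat is at step j = 3: N is in q0, which it already visited at step i = 0.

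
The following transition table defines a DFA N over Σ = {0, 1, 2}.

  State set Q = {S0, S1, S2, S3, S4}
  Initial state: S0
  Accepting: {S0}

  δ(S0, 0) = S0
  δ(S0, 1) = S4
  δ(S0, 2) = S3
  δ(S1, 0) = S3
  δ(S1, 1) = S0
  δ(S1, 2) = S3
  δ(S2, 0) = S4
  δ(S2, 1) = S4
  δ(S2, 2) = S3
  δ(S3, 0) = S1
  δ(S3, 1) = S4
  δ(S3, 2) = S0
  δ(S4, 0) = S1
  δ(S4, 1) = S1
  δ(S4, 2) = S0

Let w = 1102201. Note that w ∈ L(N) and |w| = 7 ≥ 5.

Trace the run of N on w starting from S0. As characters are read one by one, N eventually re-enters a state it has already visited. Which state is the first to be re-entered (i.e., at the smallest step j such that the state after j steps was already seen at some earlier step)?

Run of N on w = 1 1 0 2 2 0 1:
  step 0: S0  (start)
  step 1: S4  (read 1: S0→S4)
  step 2: S1  (read 1: S4→S1)
  step 3: S3  (read 0: S1→S3)
  step 4: S0  (read 2: S3→S0)   ← first repeat (S0 seen earlier)
  step 5: S3  (read 2: S0→S3)
  step 6: S1  (read 0: S3→S1)
  step 7: S0  (read 1: S1→S0)

The earliest repeat is at step j = 4: N is in S0, which it already visited at step i = 0.
The DFA has 5 states, so the proof of the pumping lemma guarantees a repeated state among the first 5+1 visited; the segment between the two visits is the pumpable y.

S0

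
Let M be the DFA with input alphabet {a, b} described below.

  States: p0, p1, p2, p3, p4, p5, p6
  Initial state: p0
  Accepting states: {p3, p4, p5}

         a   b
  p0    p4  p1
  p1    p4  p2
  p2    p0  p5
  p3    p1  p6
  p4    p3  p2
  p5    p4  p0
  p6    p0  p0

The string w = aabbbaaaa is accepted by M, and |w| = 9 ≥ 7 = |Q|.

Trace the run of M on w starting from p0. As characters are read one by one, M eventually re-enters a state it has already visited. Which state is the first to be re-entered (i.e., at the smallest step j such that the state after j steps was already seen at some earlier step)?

State sequence: p0 -a-> p4 -a-> p3 -b-> p6 -b-> p0 -b-> p1 -a-> p4 -a-> p3 -a-> p1 -a-> p4
First repeat at step 4: p0 was already visited.

The earliest repeat is at step j = 4: M is in p0, which it already visited at step i = 0.
The DFA has 7 states, so the proof of the pumping lemma guarantees a repeated state among the first 7+1 visited; the segment between the two visits is the pumpable y.

p0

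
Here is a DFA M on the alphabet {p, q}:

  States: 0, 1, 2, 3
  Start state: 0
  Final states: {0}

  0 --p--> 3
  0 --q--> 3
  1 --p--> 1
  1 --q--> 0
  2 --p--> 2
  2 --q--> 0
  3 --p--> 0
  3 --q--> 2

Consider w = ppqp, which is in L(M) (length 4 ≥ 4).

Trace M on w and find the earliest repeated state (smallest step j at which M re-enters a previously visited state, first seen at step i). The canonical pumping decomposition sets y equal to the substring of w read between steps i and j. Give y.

Run of M on w = p p q p:
  step 0: 0  (start)
  step 1: 3  (read p: 0→3)
  step 2: 0  (read p: 3→0)   ← first repeat (0 seen earlier)
  step 3: 3  (read q: 0→3)
  step 4: 0  (read p: 3→0)

So i = 0, j = 2, giving x = w[0:0] = ε, y = w[0:2] = pp, z = w[2:4] = qp.
Check: |xy| = 2 ≤ 4 and |y| = 2 ≥ 1. Reading y takes M from 0 back to 0, so every xyⁱz is accepted.

pp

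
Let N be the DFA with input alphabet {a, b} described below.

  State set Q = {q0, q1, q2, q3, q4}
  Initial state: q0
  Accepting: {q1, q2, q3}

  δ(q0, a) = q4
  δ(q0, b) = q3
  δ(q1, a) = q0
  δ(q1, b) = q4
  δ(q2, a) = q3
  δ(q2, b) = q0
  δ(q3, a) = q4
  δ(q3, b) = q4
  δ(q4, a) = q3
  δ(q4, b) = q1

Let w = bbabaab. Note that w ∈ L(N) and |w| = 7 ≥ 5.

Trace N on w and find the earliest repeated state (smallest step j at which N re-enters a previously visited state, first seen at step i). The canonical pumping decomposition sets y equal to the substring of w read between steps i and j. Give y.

ba

State sequence: q0 -b-> q3 -b-> q4 -a-> q3 -b-> q4 -a-> q3 -a-> q4 -b-> q1
First repeat at step 3: q3 was already visited.

So i = 1, j = 3, giving x = w[0:1] = b, y = w[1:3] = ba, z = w[3:7] = baab.
Check: |xy| = 3 ≤ 5 and |y| = 2 ≥ 1. Reading y takes N from q3 back to q3, so every xyⁱz is accepted.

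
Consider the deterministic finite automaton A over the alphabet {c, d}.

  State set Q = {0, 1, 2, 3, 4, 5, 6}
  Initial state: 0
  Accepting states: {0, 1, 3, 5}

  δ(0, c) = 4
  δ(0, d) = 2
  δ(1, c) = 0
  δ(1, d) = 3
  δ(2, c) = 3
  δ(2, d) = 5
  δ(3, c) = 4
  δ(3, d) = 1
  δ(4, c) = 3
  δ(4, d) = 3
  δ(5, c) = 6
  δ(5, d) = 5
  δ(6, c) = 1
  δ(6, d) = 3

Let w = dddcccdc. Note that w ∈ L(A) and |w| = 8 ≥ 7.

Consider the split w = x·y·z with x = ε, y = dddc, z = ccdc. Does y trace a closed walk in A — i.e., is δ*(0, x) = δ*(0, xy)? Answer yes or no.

no

Run of A on the first 4 characters of w = d d d c:
  step 0: 0  (start)
  step 1: 2  (read d: 0→2)
  step 2: 5  (read d: 2→5)
  step 3: 5  (read d: 5→5)
  step 4: 6  (read c: 5→6)

After x (step 0): 0. After xy (step 4): 6.
They differ (0 ≠ 6), so y is not a cycle from the state after x; this split is not the one the pumping-lemma construction produces, and pumping y need not keep the string in L(A).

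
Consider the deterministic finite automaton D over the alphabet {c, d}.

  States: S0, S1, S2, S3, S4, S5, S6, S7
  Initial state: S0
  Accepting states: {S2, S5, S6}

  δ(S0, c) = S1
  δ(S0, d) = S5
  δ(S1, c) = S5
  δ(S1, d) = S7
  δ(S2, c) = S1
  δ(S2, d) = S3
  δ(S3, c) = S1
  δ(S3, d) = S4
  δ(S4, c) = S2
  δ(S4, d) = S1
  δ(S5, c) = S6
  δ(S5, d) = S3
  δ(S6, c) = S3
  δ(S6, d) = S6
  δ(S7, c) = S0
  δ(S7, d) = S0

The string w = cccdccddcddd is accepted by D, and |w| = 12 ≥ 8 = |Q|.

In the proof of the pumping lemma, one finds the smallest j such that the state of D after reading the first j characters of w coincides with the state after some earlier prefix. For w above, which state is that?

S6

Run of D on w = c c c d c c d d c d d d:
  step 0: S0  (start)
  step 1: S1  (read c: S0→S1)
  step 2: S5  (read c: S1→S5)
  step 3: S6  (read c: S5→S6)
  step 4: S6  (read d: S6→S6)   ← first repeat (S6 seen earlier)
  step 5: S3  (read c: S6→S3)
  step 6: S1  (read c: S3→S1)
  step 7: S7  (read d: S1→S7)
  step 8: S0  (read d: S7→S0)
  step 9: S1  (read c: S0→S1)
  step 10: S7  (read d: S1→S7)
  step 11: S0  (read d: S7→S0)
  step 12: S5  (read d: S0→S5)

The earliest repeat is at step j = 4: D is in S6, which it already visited at step i = 3.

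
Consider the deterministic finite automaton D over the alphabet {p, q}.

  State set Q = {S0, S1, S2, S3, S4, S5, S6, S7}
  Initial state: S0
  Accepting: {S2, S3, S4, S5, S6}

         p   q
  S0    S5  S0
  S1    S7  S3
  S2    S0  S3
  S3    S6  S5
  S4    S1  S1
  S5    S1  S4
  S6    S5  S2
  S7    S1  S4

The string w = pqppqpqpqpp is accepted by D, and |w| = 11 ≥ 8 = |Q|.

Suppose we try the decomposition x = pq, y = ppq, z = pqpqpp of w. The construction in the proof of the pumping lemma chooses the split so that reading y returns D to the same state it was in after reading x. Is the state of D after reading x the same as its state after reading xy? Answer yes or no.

State sequence: S0 -p-> S5 -q-> S4 -p-> S1 -p-> S7 -q-> S4

After x (step 2): S4. After xy (step 5): S4.
They match, so y = ppq drives D around a cycle from S4 back to itself; pumping y any number of times keeps D in S4 before reading z, and xyⁱz ∈ L(D) for every i ≥ 0.

yes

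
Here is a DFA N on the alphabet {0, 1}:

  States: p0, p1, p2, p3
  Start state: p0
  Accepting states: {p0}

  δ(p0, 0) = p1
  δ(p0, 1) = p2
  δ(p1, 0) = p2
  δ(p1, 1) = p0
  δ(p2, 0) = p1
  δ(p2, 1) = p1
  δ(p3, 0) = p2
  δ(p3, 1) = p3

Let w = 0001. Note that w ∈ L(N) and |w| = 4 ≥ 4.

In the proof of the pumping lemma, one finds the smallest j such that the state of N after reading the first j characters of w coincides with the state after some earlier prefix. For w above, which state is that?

Run of N on w = 0 0 0 1:
  step 0: p0  (start)
  step 1: p1  (read 0: p0→p1)
  step 2: p2  (read 0: p1→p2)
  step 3: p1  (read 0: p2→p1)   ← first repeat (p1 seen earlier)
  step 4: p0  (read 1: p1→p0)

The earliest repeat is at step j = 3: N is in p1, which it already visited at step i = 1.

p1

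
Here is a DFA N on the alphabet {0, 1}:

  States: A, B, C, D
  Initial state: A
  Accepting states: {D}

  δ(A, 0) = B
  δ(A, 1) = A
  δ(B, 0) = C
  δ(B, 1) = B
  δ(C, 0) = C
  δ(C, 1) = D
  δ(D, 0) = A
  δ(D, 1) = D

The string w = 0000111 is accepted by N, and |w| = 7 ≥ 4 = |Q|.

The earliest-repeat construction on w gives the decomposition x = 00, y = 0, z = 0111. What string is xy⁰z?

000111

xy⁰z = xz = 00·0111 = 000111.
Reading y = 0 takes N from C back to C, so after x the machine is still in C, and z then leads to the accepting state D. Hence 000111 ∈ L(N).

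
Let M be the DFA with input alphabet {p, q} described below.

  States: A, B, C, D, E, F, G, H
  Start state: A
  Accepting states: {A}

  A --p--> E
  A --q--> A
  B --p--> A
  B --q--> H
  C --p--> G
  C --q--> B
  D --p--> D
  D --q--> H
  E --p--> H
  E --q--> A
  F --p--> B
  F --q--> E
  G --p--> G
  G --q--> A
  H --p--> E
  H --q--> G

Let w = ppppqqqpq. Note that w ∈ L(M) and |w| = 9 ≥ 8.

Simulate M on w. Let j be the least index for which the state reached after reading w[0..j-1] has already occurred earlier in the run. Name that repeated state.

Run of M on w = p p p p q q q p q:
  step 0: A  (start)
  step 1: E  (read p: A→E)
  step 2: H  (read p: E→H)
  step 3: E  (read p: H→E)   ← first repeat (E seen earlier)
  step 4: H  (read p: E→H)
  step 5: G  (read q: H→G)
  step 6: A  (read q: G→A)
  step 7: A  (read q: A→A)
  step 8: E  (read p: A→E)
  step 9: A  (read q: E→A)

The earliest repeat is at step j = 3: M is in E, which it already visited at step i = 1.
With |Q| = 8, pigeonhole forces a state repeat no later than step 8; the substring read between the first and second visits to that state can be pumped.

E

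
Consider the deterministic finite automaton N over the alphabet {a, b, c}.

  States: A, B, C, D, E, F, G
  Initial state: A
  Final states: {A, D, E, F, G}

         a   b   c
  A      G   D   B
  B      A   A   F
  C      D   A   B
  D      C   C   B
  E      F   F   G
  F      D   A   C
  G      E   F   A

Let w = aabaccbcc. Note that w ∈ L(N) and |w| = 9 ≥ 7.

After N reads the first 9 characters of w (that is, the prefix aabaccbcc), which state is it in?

F

State sequence: A -a-> G -a-> E -b-> F -a-> D -c-> B -c-> F -b-> A -c-> B -c-> F

After reading 9 characters, N is in state F.
(This kind of state-tracing is the core of the pumping-lemma construction: with 7 states, pigeonhole forces a repeat within the first 7 steps.)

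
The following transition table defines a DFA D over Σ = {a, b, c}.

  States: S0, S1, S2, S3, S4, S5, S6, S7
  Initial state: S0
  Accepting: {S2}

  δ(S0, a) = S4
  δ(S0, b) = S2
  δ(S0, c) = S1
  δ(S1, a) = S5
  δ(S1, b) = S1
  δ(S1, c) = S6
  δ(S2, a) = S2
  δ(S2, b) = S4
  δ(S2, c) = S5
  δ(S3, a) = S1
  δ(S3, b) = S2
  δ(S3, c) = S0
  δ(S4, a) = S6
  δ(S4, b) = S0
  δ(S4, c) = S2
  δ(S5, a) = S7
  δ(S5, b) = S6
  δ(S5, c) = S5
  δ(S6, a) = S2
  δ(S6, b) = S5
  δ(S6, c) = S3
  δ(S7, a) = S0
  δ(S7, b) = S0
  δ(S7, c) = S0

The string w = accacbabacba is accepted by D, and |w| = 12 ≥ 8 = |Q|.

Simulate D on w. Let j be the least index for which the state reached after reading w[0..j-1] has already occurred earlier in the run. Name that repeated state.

Run of D on w = a c c a c b a b a c b a:
  step 0: S0  (start)
  step 1: S4  (read a: S0→S4)
  step 2: S2  (read c: S4→S2)
  step 3: S5  (read c: S2→S5)
  step 4: S7  (read a: S5→S7)
  step 5: S0  (read c: S7→S0)   ← first repeat (S0 seen earlier)
  step 6: S2  (read b: S0→S2)
  step 7: S2  (read a: S2→S2)
  step 8: S4  (read b: S2→S4)
  step 9: S6  (read a: S4→S6)
  step 10: S3  (read c: S6→S3)
  step 11: S2  (read b: S3→S2)
  step 12: S2  (read a: S2→S2)

The earliest repeat is at step j = 5: D is in S0, which it already visited at step i = 0.
Since D has 8 states, any run of length ≥ 8 visits 8+1 states, so by pigeonhole some state repeats within the first 8 steps — that repeat gives the pumpable loop.

S0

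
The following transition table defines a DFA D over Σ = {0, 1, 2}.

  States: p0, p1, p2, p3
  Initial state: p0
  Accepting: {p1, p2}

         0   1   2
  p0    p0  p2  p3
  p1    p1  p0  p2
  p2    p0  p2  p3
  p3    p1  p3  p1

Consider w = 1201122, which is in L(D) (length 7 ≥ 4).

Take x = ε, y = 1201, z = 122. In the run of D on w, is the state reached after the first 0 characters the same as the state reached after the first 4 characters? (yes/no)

yes

State sequence: p0 -1-> p2 -2-> p3 -0-> p1 -1-> p0

After x (step 0): p0. After xy (step 4): p0.
They match, so y = 1201 drives D around a cycle from p0 back to itself; pumping y any number of times keeps D in p0 before reading z, and xyⁱz ∈ L(D) for every i ≥ 0.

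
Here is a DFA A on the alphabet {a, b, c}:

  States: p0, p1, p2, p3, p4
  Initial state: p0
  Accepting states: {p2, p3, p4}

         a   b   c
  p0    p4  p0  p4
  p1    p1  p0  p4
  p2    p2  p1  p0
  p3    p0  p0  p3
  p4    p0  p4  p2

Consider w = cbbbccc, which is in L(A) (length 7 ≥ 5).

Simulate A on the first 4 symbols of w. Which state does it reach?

State sequence: p0 -c-> p4 -b-> p4 -b-> p4 -b-> p4

After reading 4 characters, A is in state p4.

p4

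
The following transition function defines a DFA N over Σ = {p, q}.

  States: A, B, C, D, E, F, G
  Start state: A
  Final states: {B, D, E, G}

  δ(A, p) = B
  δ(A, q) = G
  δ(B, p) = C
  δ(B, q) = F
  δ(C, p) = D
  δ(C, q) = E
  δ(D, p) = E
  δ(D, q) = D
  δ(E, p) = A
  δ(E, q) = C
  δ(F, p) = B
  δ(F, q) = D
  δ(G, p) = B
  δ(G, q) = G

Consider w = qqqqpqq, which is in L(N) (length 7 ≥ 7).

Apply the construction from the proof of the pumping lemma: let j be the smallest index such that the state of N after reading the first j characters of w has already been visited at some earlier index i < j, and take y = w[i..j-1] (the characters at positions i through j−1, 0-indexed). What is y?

Run of N on w = q q q q p q q:
  step 0: A  (start)
  step 1: G  (read q: A→G)
  step 2: G  (read q: G→G)   ← first repeat (G seen earlier)
  step 3: G  (read q: G→G)
  step 4: G  (read q: G→G)
  step 5: B  (read p: G→B)
  step 6: F  (read q: B→F)
  step 7: D  (read q: F→D)

So i = 1, j = 2, giving x = w[0:1] = q, y = w[1:2] = q, z = w[2:7] = qqpqq.
Check: |xy| = 2 ≤ 7 and |y| = 1 ≥ 1. Reading y takes N from G back to G, so every xyⁱz is accepted.
Since N has 7 states, any run of length ≥ 7 visits 7+1 states, so by pigeonhole some state repeats within the first 7 steps — that repeat gives the pumpable loop.

q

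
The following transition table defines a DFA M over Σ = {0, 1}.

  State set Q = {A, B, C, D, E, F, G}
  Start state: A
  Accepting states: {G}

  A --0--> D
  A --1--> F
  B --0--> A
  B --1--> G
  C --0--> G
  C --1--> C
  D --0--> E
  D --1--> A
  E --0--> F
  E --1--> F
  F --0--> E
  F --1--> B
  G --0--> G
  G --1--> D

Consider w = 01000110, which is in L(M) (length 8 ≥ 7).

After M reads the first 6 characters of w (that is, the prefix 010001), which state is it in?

Run of M on the first 6 characters of w = 0 1 0 0 0 1:
  step 0: A  (start)
  step 1: D  (read 0: A→D)
  step 2: A  (read 1: D→A)
  step 3: D  (read 0: A→D)
  step 4: E  (read 0: D→E)
  step 5: F  (read 0: E→F)
  step 6: B  (read 1: F→B)

After reading 6 characters, M is in state B.

B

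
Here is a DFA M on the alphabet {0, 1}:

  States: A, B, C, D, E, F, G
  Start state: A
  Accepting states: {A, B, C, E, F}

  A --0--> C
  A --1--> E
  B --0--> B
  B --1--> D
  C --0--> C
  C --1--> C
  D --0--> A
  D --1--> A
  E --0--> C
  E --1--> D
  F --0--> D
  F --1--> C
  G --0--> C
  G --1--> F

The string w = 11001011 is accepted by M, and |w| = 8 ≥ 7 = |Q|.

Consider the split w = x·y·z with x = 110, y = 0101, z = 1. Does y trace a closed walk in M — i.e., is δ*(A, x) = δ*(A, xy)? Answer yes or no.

no

Run of M on the first 7 characters of w = 1 1 0 0 1 0 1:
  step 0: A  (start)
  step 1: E  (read 1: A→E)
  step 2: D  (read 1: E→D)
  step 3: A  (read 0: D→A)
  step 4: C  (read 0: A→C)
  step 5: C  (read 1: C→C)
  step 6: C  (read 0: C→C)
  step 7: C  (read 1: C→C)

After x (step 3): A. After xy (step 7): C.
They differ (A ≠ C), so y is not a cycle from the state after x; this split is not the one the pumping-lemma construction produces, and pumping y need not keep the string in L(M).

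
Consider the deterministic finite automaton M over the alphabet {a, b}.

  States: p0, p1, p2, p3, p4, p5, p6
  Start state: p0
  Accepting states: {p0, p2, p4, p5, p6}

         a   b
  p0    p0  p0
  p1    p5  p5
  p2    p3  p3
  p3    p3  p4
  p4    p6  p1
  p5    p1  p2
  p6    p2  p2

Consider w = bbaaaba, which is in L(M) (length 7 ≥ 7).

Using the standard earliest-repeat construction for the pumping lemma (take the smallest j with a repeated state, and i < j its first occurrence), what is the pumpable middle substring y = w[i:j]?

b

Run of M on w = b b a a a b a:
  step 0: p0  (start)
  step 1: p0  (read b: p0→p0)   ← first repeat (p0 seen earlier)
  step 2: p0  (read b: p0→p0)
  step 3: p0  (read a: p0→p0)
  step 4: p0  (read a: p0→p0)
  step 5: p0  (read a: p0→p0)
  step 6: p0  (read b: p0→p0)
  step 7: p0  (read a: p0→p0)

So i = 0, j = 1, giving x = w[0:0] = ε, y = w[0:1] = b, z = w[1:7] = baaaba.
Check: |xy| = 1 ≤ 7 and |y| = 1 ≥ 1. Reading y takes M from p0 back to p0, so every xyⁱz is accepted.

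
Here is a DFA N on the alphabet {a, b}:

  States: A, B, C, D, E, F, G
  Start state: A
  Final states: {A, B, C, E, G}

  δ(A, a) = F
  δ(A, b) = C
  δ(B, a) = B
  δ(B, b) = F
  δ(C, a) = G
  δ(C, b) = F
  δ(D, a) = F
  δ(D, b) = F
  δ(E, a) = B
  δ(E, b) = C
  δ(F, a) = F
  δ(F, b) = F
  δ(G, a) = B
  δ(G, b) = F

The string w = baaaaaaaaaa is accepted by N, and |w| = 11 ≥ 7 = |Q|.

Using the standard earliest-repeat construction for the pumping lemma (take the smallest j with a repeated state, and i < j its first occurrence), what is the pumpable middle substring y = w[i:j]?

Run of N on w = b a a a a a a a a a a:
  step 0: A  (start)
  step 1: C  (read b: A→C)
  step 2: G  (read a: C→G)
  step 3: B  (read a: G→B)
  step 4: B  (read a: B→B)   ← first repeat (B seen earlier)
  step 5: B  (read a: B→B)
  step 6: B  (read a: B→B)
  step 7: B  (read a: B→B)
  step 8: B  (read a: B→B)
  step 9: B  (read a: B→B)
  step 10: B  (read a: B→B)
  step 11: B  (read a: B→B)

So i = 3, j = 4, giving x = w[0:3] = baa, y = w[3:4] = a, z = w[4:11] = aaaaaaa.
Check: |xy| = 4 ≤ 7 and |y| = 1 ≥ 1. Reading y takes N from B back to B, so every xyⁱz is accepted.
Pumping length from the standard proof: p = 7 (the number of states). The repeated state found above gives |xy| = j ≤ 7 and |y| = j − i ≥ 1.

a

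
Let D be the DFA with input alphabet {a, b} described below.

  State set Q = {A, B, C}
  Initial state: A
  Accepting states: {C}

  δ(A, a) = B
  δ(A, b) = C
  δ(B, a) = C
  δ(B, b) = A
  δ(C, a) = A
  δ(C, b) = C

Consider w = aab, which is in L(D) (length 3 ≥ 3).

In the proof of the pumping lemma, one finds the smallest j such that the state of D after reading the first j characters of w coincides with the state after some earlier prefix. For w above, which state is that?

State sequence: A -a-> B -a-> C -b-> C
First repeat at step 3: C was already visited.

The earliest repeat is at step j = 3: D is in C, which it already visited at step i = 2.

C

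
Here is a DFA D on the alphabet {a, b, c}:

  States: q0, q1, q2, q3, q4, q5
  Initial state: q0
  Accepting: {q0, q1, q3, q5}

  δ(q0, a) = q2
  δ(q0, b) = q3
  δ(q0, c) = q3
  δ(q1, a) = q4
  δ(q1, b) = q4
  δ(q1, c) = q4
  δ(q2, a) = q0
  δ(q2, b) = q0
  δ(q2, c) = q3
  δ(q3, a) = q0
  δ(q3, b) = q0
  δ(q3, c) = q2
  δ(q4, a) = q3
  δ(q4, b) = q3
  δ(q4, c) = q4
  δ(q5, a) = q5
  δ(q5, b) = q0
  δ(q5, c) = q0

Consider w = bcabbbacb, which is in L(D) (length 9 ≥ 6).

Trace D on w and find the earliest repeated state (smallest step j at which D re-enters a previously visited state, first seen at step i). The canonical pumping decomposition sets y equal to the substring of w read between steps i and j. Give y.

State sequence: q0 -b-> q3 -c-> q2 -a-> q0 -b-> q3 -b-> q0 -b-> q3 -a-> q0 -c-> q3 -b-> q0
First repeat at step 3: q0 was already visited.

So i = 0, j = 3, giving x = w[0:0] = ε, y = w[0:3] = bca, z = w[3:9] = bbbacb.
Check: |xy| = 3 ≤ 6 and |y| = 3 ≥ 1. Reading y takes D from q0 back to q0, so every xyⁱz is accepted.

bca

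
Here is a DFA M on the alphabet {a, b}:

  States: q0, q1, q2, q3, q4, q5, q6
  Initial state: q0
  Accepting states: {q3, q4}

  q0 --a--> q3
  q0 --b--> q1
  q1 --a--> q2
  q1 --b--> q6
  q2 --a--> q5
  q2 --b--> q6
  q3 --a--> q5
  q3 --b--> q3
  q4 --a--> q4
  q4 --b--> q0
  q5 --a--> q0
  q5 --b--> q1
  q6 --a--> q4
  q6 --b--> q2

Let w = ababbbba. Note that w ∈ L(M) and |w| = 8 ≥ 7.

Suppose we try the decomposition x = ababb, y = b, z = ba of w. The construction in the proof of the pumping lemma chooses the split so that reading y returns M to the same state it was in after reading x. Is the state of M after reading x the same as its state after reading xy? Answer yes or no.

no

Run of M on the first 6 characters of w = a b a b b b:
  step 0: q0  (start)
  step 1: q3  (read a: q0→q3)
  step 2: q3  (read b: q3→q3)
  step 3: q5  (read a: q3→q5)
  step 4: q1  (read b: q5→q1)
  step 5: q6  (read b: q1→q6)
  step 6: q2  (read b: q6→q2)

After x (step 5): q6. After xy (step 6): q2.
They differ (q6 ≠ q2), so y is not a cycle from the state after x; this split is not the one the pumping-lemma construction produces, and pumping y need not keep the string in L(M).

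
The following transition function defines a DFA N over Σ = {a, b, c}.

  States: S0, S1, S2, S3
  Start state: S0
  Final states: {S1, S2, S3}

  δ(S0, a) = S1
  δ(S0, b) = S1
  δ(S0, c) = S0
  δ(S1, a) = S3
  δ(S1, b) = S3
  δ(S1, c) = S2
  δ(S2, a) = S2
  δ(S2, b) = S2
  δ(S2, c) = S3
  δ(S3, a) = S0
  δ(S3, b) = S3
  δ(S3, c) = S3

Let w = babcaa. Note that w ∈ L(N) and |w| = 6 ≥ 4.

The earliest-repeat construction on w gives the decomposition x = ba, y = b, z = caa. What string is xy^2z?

babbcaa

xy^2z = ba·b·b·caa = babbcaa.
Reading y = b takes N from S3 back to S3, so after x·y·y the machine is still in S3, and z then leads to the accepting state S1. Hence babbcaa ∈ L(N).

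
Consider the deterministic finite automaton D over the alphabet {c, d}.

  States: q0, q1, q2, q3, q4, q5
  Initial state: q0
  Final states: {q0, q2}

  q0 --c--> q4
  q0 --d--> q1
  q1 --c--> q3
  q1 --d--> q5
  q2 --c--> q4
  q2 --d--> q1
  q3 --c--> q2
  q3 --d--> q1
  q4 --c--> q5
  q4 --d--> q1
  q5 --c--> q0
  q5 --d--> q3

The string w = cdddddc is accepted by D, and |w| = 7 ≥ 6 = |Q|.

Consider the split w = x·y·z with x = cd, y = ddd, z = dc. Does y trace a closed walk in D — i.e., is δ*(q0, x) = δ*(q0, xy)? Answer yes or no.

Run of D on the first 5 characters of w = c d d d d:
  step 0: q0  (start)
  step 1: q4  (read c: q0→q4)
  step 2: q1  (read d: q4→q1)
  step 3: q5  (read d: q1→q5)
  step 4: q3  (read d: q5→q3)
  step 5: q1  (read d: q3→q1)

After x (step 2): q1. After xy (step 5): q1.
They match, so y = ddd drives D around a cycle from q1 back to itself; pumping y any number of times keeps D in q1 before reading z, and xyⁱz ∈ L(D) for every i ≥ 0.

yes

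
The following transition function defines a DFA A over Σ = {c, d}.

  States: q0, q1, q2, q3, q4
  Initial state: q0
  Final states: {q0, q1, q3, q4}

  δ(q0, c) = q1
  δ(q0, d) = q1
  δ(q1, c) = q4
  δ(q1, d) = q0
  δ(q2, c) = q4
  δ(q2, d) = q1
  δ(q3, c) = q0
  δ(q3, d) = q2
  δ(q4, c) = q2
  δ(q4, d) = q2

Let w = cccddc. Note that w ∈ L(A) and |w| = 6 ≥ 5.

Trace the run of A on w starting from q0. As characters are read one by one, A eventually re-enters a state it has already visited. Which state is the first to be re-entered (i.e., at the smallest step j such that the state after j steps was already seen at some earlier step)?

Run of A on w = c c c d d c:
  step 0: q0  (start)
  step 1: q1  (read c: q0→q1)
  step 2: q4  (read c: q1→q4)
  step 3: q2  (read c: q4→q2)
  step 4: q1  (read d: q2→q1)   ← first repeat (q1 seen earlier)
  step 5: q0  (read d: q1→q0)
  step 6: q1  (read c: q0→q1)

The earliest repeat is at step j = 4: A is in q1, which it already visited at step i = 1.
Since A has 5 states, any run of length ≥ 5 visits 5+1 states, so by pigeonhole some state repeats within the first 5 steps — that repeat gives the pumpable loop.

q1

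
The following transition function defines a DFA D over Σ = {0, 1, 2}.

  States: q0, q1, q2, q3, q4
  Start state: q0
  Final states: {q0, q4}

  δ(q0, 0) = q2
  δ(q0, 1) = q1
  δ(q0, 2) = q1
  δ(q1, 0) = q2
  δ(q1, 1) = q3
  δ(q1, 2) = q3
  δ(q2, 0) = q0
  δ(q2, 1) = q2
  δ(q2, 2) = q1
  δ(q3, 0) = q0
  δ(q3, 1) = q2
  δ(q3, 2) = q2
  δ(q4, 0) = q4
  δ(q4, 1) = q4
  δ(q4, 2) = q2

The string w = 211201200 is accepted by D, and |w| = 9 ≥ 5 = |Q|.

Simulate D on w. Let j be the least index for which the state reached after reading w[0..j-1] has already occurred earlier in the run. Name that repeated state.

State sequence: q0 -2-> q1 -1-> q3 -1-> q2 -2-> q1 -0-> q2 -1-> q2 -2-> q1 -0-> q2 -0-> q0
First repeat at step 4: q1 was already visited.

The earliest repeat is at step j = 4: D is in q1, which it already visited at step i = 1.
The DFA has 5 states, so the proof of the pumping lemma guarantees a repeated state among the first 5+1 visited; the segment between the two visits is the pumpable y.

q1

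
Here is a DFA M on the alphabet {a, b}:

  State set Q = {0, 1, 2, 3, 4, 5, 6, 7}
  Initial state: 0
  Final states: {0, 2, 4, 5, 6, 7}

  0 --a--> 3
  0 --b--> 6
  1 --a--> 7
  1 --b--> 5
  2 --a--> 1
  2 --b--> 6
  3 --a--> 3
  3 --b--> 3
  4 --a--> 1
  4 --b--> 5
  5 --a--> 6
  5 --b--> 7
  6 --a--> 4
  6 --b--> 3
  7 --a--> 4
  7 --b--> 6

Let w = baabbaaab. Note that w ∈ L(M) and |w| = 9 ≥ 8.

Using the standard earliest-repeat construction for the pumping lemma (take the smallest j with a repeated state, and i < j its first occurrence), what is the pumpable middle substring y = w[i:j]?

State sequence: 0 -b-> 6 -a-> 4 -a-> 1 -b-> 5 -b-> 7 -a-> 4 -a-> 1 -a-> 7 -b-> 6
First repeat at step 6: 4 was already visited.

So i = 2, j = 6, giving x = w[0:2] = ba, y = w[2:6] = abba, z = w[6:9] = aab.
Check: |xy| = 6 ≤ 8 and |y| = 4 ≥ 1. Reading y takes M from 4 back to 4, so every xyⁱz is accepted.

abba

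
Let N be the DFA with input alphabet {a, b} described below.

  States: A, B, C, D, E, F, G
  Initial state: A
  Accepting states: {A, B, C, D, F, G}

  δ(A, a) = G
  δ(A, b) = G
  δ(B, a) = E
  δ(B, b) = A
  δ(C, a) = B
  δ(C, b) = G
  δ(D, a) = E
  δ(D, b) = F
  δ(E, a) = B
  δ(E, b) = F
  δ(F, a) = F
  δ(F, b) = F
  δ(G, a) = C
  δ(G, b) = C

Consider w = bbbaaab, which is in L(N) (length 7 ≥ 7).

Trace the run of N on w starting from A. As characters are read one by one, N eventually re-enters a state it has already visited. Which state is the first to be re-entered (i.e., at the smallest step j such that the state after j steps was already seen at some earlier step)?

Run of N on w = b b b a a a b:
  step 0: A  (start)
  step 1: G  (read b: A→G)
  step 2: C  (read b: G→C)
  step 3: G  (read b: C→G)   ← first repeat (G seen earlier)
  step 4: C  (read a: G→C)
  step 5: B  (read a: C→B)
  step 6: E  (read a: B→E)
  step 7: F  (read b: E→F)

The earliest repeat is at step j = 3: N is in G, which it already visited at step i = 1.

G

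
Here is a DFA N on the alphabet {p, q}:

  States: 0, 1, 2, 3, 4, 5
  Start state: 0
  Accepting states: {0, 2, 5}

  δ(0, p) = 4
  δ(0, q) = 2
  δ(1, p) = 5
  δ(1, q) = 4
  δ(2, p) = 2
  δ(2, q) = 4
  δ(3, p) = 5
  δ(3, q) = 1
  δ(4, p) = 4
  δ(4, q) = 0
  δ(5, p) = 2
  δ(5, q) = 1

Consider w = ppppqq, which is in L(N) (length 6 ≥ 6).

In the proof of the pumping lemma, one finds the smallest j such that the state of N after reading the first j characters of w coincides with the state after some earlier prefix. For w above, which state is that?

4

State sequence: 0 -p-> 4 -p-> 4 -p-> 4 -p-> 4 -q-> 0 -q-> 2
First repeat at step 2: 4 was already visited.

The earliest repeat is at step j = 2: N is in 4, which it already visited at step i = 1.
Since N has 6 states, any run of length ≥ 6 visits 6+1 states, so by pigeonhole some state repeats within the first 6 steps — that repeat gives the pumpable loop.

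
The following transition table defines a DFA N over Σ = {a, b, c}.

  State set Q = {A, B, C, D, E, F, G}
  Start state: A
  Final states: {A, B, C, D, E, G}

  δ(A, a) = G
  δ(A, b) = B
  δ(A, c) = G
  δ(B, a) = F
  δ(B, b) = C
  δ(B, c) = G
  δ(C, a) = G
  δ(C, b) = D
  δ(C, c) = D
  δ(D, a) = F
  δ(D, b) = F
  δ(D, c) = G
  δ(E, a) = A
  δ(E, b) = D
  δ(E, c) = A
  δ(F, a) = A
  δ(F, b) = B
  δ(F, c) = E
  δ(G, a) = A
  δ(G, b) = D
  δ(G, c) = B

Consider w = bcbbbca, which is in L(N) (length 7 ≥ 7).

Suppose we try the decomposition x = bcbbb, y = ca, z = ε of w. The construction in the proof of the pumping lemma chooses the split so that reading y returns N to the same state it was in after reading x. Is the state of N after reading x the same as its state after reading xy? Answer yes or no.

no

Run of N on the first 7 characters of w = b c b b b c a:
  step 0: A  (start)
  step 1: B  (read b: A→B)
  step 2: G  (read c: B→G)
  step 3: D  (read b: G→D)
  step 4: F  (read b: D→F)
  step 5: B  (read b: F→B)
  step 6: G  (read c: B→G)
  step 7: A  (read a: G→A)

After x (step 5): B. After xy (step 7): A.
They differ (B ≠ A), so y is not a cycle from the state after x; this split is not the one the pumping-lemma construction produces, and pumping y need not keep the string in L(N).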